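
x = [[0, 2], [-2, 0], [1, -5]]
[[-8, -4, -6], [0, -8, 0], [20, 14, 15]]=x@[[0, 4, 0], [-4, -2, -3]]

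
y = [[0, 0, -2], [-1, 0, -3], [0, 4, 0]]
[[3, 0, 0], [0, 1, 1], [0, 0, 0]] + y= [[3, 0, -2], [-1, 1, -2], [0, 4, 0]]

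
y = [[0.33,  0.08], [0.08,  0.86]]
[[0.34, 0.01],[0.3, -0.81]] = y @ [[0.97, 0.26],[0.26, -0.97]]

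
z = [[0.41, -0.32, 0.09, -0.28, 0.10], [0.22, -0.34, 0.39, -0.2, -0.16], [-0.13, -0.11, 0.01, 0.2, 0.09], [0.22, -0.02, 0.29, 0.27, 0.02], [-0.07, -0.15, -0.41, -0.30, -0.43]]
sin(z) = [[0.41, -0.32, 0.1, -0.26, 0.11], [0.22, -0.34, 0.40, -0.19, -0.14], [-0.13, -0.11, 0.00, 0.2, 0.09], [0.22, -0.02, 0.3, 0.27, 0.02], [-0.07, -0.14, -0.41, -0.29, -0.41]]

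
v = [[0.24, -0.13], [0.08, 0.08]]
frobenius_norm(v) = 0.30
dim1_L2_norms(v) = [0.27, 0.11]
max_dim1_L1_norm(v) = 0.37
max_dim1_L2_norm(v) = 0.27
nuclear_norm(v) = 0.38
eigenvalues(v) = [(0.16+0.06j), (0.16-0.06j)]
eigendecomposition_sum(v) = [[(0.12-0.07j), (-0.07+0.16j)], [(0.04-0.1j), 0.04+0.13j]] + [[(0.12+0.07j), (-0.07-0.16j)], [0.04+0.10j, 0.04-0.13j]]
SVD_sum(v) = [[0.25, -0.12], [0.03, -0.02]] + [[-0.01, -0.01], [0.05, 0.10]]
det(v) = 0.03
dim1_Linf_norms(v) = [0.24, 0.08]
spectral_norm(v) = 0.28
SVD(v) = [[-0.99, -0.14], [-0.14, 0.99]] @ diag([0.27519186516124744, 0.10756131901884532]) @ [[-0.90,0.43], [0.43,0.90]]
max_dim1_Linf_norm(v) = 0.24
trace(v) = 0.32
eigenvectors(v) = [[(0.79+0j),(0.79-0j)], [(0.48-0.38j),0.48+0.38j]]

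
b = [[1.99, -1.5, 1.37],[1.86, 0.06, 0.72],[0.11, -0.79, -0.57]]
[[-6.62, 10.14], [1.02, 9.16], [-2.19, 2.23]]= b @ [[1.11, 5.59],[4.23, -0.85],[-1.81, -1.65]]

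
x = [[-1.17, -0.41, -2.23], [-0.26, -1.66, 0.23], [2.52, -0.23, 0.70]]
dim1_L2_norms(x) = [2.55, 1.7, 2.63]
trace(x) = -2.13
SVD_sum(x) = [[-1.82, -0.14, -1.41], [-0.13, -0.01, -0.10], [1.9, 0.14, 1.47]] + [[0.05, -0.39, -0.02],[0.19, -1.59, -0.09],[0.06, -0.48, -0.03]] + [[0.61,  0.12,  -0.80], [-0.32,  -0.06,  0.42], [0.56,  0.11,  -0.74]]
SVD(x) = [[-0.69,0.23,-0.68], [-0.05,0.93,0.36], [0.72,0.28,-0.63]] @ diag([3.3378099957664173, 1.7199363459836066, 1.4765308658901601]) @ [[0.79, 0.06, 0.61], [0.12, -0.99, -0.06], [-0.6, -0.12, 0.79]]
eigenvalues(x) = [(-0.19+2.2j), (-0.19-2.2j), (-1.75+0j)]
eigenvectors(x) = [[0.26-0.62j, 0.26+0.62j, 0.21+0.00j],[0.00+0.11j, -0.11j, (0.97+0j)],[-0.73+0.00j, -0.73-0.00j, (-0.12+0j)]]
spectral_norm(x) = 3.34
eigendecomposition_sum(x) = [[(-0.55+1.02j),(-0.02-0.23j),(-1.1-0.11j)], [0.02-0.18j,(0.02+0.03j),0.17-0.05j], [1.24+0.13j,-0.22+0.12j,(0.34+1.14j)]] + [[(-0.55-1.02j), (-0.02+0.23j), (-1.1+0.11j)], [(0.02+0.18j), (0.02-0.03j), (0.17+0.05j)], [1.24-0.13j, (-0.22-0.12j), 0.34-1.14j]] + [[(-0.06-0j),-0.37-0.00j,(-0.02-0j)], [-0.29-0.00j,-1.70-0.00j,(-0.11-0j)], [0.04+0.00j,0.22+0.00j,0.01+0.00j]]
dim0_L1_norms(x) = [3.95, 2.3, 3.16]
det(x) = -8.48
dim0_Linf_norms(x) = [2.52, 1.66, 2.23]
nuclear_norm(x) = 6.53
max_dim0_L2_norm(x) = 2.79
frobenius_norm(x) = 4.03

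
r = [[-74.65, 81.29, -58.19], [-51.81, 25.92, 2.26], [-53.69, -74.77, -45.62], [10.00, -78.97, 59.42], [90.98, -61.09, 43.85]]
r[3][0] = 10.0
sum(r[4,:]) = 73.74000000000001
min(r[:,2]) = -58.19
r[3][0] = 10.0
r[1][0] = -51.81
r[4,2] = 43.85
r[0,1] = 81.29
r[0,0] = -74.65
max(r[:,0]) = 90.98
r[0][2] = -58.19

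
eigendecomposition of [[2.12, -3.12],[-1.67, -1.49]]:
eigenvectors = [[0.94, 0.55],[-0.33, 0.83]]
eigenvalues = [3.23, -2.6]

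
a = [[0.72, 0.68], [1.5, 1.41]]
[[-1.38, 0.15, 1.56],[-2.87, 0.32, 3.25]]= a @ [[-1.51, 0.63, 3.05], [-0.43, -0.44, -0.94]]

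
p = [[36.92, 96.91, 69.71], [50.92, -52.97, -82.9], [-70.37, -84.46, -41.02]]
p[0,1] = 96.91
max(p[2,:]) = -41.02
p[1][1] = -52.97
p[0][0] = 36.92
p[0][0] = 36.92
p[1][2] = -82.9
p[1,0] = 50.92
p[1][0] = 50.92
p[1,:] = [50.92, -52.97, -82.9]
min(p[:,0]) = -70.37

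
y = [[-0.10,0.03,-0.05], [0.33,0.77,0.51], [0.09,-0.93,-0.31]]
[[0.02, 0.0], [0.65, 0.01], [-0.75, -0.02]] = y @ [[-0.37, -0.11], [0.53, -0.05], [0.72, 0.17]]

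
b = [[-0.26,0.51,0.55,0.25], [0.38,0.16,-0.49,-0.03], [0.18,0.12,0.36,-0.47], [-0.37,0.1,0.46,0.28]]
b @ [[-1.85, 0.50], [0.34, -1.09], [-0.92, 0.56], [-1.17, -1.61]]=[[-0.14, -0.78], [-0.16, -0.21], [-0.07, 0.92], [-0.03, -0.49]]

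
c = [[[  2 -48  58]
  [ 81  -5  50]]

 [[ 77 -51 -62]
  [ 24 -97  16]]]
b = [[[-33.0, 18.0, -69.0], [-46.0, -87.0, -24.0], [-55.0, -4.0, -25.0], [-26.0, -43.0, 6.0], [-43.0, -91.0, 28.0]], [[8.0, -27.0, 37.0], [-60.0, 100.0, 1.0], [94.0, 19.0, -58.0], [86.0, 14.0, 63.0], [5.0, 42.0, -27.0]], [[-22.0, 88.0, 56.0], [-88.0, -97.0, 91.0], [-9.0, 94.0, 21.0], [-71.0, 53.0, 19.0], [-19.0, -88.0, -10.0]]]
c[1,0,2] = -62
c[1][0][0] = 77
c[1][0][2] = -62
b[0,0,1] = 18.0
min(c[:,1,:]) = -97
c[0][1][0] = 81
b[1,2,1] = 19.0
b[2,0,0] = -22.0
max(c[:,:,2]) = 58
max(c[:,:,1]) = -5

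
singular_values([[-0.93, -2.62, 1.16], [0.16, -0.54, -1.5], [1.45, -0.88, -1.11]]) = [3.03, 2.4, 0.92]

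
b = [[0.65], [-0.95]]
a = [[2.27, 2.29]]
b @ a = [[1.48, 1.49], [-2.16, -2.18]]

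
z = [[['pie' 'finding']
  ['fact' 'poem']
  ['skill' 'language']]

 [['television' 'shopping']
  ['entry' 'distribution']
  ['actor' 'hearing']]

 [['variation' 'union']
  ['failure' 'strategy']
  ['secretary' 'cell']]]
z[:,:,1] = [['finding', 'poem', 'language'], ['shopping', 'distribution', 'hearing'], ['union', 'strategy', 'cell']]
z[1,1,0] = 'entry'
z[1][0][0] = 'television'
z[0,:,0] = ['pie', 'fact', 'skill']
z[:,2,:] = [['skill', 'language'], ['actor', 'hearing'], ['secretary', 'cell']]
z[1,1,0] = 'entry'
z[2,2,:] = ['secretary', 'cell']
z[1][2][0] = 'actor'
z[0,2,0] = 'skill'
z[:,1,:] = [['fact', 'poem'], ['entry', 'distribution'], ['failure', 'strategy']]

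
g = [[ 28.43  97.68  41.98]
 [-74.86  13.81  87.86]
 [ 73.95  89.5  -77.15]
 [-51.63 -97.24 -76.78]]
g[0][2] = 41.98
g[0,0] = 28.43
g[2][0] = 73.95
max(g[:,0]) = 73.95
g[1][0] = -74.86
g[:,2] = [41.98, 87.86, -77.15, -76.78]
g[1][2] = 87.86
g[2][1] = 89.5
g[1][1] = 13.81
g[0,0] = 28.43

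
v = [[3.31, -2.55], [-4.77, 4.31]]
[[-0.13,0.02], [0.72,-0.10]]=v @ [[0.6, -0.07], [0.83, -0.10]]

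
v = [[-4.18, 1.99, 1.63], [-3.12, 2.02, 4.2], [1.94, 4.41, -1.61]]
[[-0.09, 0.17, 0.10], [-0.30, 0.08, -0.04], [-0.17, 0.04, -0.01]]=v @ [[-0.03, -0.04, -0.04],  [-0.05, 0.02, -0.0],  [-0.07, -0.02, -0.04]]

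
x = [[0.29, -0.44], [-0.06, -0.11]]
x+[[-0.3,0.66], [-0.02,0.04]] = [[-0.01, 0.22], [-0.08, -0.07]]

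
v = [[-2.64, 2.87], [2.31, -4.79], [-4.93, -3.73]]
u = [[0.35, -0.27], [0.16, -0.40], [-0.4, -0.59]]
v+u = [[-2.29, 2.6], [2.47, -5.19], [-5.33, -4.32]]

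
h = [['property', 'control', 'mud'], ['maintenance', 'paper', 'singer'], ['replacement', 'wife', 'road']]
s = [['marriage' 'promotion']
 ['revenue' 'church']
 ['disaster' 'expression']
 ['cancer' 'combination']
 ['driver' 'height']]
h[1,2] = 'singer'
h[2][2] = 'road'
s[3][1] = 'combination'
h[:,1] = ['control', 'paper', 'wife']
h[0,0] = 'property'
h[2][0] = 'replacement'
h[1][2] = 'singer'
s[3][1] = 'combination'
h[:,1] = ['control', 'paper', 'wife']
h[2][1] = 'wife'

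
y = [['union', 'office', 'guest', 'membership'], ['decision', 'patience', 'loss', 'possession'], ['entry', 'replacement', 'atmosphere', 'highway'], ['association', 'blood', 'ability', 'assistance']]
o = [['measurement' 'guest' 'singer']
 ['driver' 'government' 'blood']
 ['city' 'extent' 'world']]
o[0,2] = 'singer'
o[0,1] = 'guest'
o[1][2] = 'blood'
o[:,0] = ['measurement', 'driver', 'city']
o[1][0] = 'driver'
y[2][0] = 'entry'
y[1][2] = 'loss'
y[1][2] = 'loss'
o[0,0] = 'measurement'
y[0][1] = 'office'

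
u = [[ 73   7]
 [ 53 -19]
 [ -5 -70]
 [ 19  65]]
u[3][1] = 65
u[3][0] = 19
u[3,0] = 19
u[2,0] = -5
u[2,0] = -5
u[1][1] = -19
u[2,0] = -5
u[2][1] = -70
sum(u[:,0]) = 140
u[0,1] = 7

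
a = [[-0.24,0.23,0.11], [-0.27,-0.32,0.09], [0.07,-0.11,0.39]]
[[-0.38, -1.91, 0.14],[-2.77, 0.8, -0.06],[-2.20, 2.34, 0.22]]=a @ [[3.42, 4.56, 0.02], [4.34, -5.31, 0.34], [-5.04, 3.69, 0.65]]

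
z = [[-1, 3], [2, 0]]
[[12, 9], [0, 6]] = z @ [[0, 3], [4, 4]]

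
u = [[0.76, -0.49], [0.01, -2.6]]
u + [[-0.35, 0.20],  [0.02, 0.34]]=[[0.41, -0.29], [0.03, -2.26]]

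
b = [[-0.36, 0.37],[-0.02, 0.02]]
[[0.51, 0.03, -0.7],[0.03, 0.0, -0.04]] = b@[[-1.41, 0.24, -0.09], [0.01, 0.31, -1.98]]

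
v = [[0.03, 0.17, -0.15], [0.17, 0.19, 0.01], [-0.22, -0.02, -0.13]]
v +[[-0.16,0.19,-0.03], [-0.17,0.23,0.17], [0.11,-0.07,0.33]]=[[-0.13, 0.36, -0.18], [0.00, 0.42, 0.18], [-0.11, -0.09, 0.2]]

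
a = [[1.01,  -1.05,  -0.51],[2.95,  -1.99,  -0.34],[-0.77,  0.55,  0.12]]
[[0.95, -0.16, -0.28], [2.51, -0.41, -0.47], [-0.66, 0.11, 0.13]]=a @ [[0.77, -0.1, -0.13], [-0.1, 0.06, -0.01], [-0.13, -0.01, 0.31]]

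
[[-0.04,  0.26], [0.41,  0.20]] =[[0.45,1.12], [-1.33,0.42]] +[[-0.49,-0.86], [1.74,-0.22]]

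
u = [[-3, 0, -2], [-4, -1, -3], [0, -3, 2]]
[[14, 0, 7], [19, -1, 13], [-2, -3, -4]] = u @ [[-4, 0, 1], [0, 1, -2], [-1, 0, -5]]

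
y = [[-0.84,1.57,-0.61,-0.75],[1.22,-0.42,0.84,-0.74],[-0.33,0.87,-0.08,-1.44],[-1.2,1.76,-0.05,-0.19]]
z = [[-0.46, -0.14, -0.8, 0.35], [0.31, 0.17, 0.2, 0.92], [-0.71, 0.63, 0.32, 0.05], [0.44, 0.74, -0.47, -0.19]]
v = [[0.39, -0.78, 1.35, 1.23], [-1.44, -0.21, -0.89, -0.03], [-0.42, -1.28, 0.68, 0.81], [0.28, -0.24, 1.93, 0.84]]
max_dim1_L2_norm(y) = 2.14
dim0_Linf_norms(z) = [0.71, 0.74, 0.8, 0.92]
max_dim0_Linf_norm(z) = 0.92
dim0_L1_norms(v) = [2.53, 2.51, 4.85, 2.91]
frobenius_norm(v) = 3.81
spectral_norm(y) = 3.27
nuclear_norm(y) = 6.08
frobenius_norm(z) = 2.00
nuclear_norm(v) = 6.08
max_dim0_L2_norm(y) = 2.55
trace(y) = -1.53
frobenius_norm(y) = 3.81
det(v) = -1.26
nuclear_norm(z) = 4.00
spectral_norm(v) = 3.27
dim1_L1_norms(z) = [1.75, 1.6, 1.71, 1.84]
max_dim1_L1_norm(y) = 3.77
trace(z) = -0.16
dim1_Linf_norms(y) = [1.57, 1.22, 1.44, 1.76]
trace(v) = 1.70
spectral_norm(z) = 1.01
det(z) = 1.00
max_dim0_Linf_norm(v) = 1.93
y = v @ z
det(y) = -1.24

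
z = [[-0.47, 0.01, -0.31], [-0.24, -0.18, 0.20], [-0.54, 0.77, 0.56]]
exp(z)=[[0.71, -0.11, -0.36], [-0.24, 0.93, 0.30], [-0.72, 1.0, 1.98]]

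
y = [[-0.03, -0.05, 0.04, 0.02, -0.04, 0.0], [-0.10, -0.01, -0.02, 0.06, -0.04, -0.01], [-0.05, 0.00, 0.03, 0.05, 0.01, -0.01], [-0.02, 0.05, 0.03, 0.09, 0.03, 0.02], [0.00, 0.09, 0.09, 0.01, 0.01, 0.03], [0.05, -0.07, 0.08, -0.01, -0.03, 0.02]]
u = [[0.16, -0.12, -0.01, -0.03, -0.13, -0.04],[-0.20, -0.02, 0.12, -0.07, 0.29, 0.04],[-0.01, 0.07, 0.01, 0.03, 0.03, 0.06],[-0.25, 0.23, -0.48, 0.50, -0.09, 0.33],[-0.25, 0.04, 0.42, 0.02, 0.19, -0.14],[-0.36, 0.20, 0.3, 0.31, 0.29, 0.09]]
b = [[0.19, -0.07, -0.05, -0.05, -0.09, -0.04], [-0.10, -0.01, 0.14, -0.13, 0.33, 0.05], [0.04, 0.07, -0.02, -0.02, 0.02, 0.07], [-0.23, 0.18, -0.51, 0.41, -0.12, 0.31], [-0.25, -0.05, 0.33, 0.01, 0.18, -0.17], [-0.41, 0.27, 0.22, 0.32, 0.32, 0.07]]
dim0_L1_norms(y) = [0.25, 0.27, 0.29, 0.24, 0.16, 0.09]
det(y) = 0.00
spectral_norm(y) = 0.17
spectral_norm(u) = 0.90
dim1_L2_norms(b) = [0.24, 0.4, 0.11, 0.79, 0.49, 0.71]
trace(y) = 0.11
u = b + y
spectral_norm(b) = 0.87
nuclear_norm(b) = 2.23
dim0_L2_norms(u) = [0.57, 0.34, 0.72, 0.59, 0.48, 0.38]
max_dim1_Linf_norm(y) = 0.1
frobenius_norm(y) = 0.27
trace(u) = 0.93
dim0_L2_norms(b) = [0.58, 0.34, 0.66, 0.54, 0.52, 0.37]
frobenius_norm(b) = 1.26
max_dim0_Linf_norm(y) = 0.1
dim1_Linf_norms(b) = [0.19, 0.33, 0.07, 0.51, 0.33, 0.41]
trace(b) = 0.82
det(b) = -0.00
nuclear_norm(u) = 2.25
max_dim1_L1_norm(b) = 1.76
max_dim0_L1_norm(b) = 1.27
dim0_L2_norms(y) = [0.13, 0.13, 0.14, 0.12, 0.07, 0.04]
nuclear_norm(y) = 0.55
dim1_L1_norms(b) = [0.49, 0.76, 0.24, 1.76, 0.99, 1.61]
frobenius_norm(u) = 1.29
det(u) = -0.00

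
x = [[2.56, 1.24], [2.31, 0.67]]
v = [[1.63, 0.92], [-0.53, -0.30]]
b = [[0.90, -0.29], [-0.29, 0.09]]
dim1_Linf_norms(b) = [0.9, 0.29]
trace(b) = 0.99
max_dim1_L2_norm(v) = 1.87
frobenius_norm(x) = 3.73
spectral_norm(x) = 3.71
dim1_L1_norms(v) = [2.55, 0.83]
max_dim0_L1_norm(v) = 2.16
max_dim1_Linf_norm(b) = 0.9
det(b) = -0.00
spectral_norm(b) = 0.99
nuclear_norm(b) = 1.00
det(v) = -0.00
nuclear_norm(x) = 4.02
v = b @ x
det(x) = -1.15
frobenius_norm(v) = 1.97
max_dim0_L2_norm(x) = 3.45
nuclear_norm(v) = 1.97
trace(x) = 3.23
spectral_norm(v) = 1.97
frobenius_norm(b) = 0.99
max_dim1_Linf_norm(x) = 2.56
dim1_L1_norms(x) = [3.8, 2.98]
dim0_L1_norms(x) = [4.87, 1.91]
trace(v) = 1.33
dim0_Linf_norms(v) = [1.63, 0.92]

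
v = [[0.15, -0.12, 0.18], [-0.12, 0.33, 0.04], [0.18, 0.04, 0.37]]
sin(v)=[[0.14, -0.12, 0.17], [-0.12, 0.32, 0.04], [0.17, 0.04, 0.36]]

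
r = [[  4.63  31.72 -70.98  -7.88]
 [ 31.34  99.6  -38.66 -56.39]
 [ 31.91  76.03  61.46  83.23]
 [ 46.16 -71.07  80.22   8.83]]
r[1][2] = -38.66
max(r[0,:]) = 31.72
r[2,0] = 31.91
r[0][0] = 4.63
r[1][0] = 31.34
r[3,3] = 8.83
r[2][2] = 61.46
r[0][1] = 31.72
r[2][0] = 31.91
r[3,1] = -71.07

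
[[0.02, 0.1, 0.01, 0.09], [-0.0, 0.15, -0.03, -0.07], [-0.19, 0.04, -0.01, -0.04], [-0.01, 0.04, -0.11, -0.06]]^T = [[0.02,  -0.00,  -0.19,  -0.01], [0.10,  0.15,  0.04,  0.04], [0.01,  -0.03,  -0.01,  -0.11], [0.09,  -0.07,  -0.04,  -0.06]]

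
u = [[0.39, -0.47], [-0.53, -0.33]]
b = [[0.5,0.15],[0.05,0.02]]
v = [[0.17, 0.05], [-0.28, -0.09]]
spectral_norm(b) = 0.52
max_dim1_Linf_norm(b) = 0.5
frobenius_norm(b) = 0.52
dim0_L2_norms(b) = [0.5, 0.15]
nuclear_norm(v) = 0.35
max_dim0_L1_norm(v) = 0.45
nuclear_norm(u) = 1.23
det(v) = -0.00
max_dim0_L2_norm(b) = 0.5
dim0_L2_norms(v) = [0.33, 0.1]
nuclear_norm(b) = 0.53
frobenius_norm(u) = 0.87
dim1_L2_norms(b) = [0.52, 0.05]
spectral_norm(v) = 0.34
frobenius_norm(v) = 0.34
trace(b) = 0.52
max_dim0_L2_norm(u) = 0.66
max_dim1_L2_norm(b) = 0.52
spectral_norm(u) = 0.66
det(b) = 0.00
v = u @ b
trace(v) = 0.08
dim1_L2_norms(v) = [0.18, 0.29]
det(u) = -0.38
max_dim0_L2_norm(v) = 0.33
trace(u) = 0.06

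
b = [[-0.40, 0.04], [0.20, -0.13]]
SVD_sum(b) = [[-0.39, 0.09], [0.22, -0.05]] + [[-0.01, -0.05], [-0.02, -0.08]]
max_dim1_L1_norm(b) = 0.44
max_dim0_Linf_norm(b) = 0.4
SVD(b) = [[-0.87, 0.49], [0.49, 0.87]] @ diag([0.45743612939521267, 0.09618829203144375]) @ [[0.98, -0.22], [-0.22, -0.98]]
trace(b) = -0.53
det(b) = 0.04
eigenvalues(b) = [-0.43, -0.1]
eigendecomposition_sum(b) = [[-0.39, 0.05],[0.26, -0.04]] + [[-0.01, -0.01], [-0.06, -0.09]]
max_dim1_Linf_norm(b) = 0.4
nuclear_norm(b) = 0.55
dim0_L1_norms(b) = [0.6, 0.17]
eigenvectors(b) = [[-0.83, -0.13], [0.56, -0.99]]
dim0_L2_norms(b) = [0.45, 0.14]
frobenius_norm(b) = 0.47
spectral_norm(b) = 0.46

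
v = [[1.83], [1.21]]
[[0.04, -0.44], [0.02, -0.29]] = v@ [[0.02, -0.24]]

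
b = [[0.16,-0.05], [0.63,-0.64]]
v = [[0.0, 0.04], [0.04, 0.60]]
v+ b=[[0.16, -0.01], [0.67, -0.04]]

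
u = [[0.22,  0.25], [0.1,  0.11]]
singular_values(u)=[0.36, 0.0]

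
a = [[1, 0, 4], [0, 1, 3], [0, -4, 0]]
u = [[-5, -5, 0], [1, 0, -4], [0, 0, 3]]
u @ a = [[-5, -5, -35], [1, 16, 4], [0, -12, 0]]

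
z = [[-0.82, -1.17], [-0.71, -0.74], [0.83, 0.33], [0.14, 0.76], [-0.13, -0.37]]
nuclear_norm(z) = 2.67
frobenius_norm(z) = 2.15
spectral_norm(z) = 2.07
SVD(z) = [[-0.69, 0.16], [-0.49, -0.15], [0.38, 0.73], [0.33, -0.61], [-0.18, 0.22]] @ diag([2.068681745315845, 0.6019599958443992]) @ [[0.63, 0.78], [0.78, -0.63]]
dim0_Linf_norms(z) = [0.83, 1.17]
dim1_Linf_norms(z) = [1.17, 0.74, 0.83, 0.76, 0.37]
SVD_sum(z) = [[-0.89,-1.11], [-0.64,-0.8], [0.49,0.61], [0.43,0.53], [-0.23,-0.29]] + [[0.07, -0.06], [-0.07, 0.06], [0.34, -0.28], [-0.29, 0.23], [0.10, -0.08]]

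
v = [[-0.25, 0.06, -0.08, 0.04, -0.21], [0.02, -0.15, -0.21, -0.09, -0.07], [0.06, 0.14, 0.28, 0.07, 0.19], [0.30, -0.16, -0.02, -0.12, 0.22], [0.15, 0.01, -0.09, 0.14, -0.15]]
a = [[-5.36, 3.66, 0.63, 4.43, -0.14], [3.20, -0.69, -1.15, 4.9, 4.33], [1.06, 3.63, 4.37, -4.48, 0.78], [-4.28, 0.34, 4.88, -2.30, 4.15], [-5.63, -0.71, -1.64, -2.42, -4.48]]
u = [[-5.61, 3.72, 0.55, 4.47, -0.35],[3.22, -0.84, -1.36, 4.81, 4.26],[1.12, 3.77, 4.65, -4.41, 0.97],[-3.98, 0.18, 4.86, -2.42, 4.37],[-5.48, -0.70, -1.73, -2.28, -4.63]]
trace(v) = -0.39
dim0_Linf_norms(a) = [5.63, 3.66, 4.88, 4.9, 4.48]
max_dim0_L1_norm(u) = 19.41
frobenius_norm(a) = 17.22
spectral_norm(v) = 0.56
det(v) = -0.00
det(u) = -2210.47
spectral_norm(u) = 10.74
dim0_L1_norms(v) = [0.78, 0.52, 0.68, 0.46, 0.84]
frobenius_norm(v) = 0.77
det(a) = -2181.89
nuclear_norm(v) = 1.28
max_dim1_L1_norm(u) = 15.81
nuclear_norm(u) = 34.06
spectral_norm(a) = 10.85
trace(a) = -8.46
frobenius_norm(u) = 17.38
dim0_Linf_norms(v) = [0.3, 0.16, 0.28, 0.14, 0.22]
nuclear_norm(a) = 33.72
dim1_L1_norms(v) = [0.64, 0.54, 0.74, 0.82, 0.54]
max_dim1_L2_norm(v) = 0.42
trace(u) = -8.85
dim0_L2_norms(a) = [9.49, 5.26, 6.88, 8.65, 7.53]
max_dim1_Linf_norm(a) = 5.63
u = a + v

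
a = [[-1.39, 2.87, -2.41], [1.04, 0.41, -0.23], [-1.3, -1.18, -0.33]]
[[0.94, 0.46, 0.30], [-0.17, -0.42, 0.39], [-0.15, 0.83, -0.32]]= a@[[-0.26, -0.37, 0.31], [0.36, -0.23, 0.01], [0.19, -0.25, -0.29]]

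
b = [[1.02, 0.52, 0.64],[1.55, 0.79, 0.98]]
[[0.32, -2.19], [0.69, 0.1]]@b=[[-3.07,-1.56,-1.94], [0.86,0.44,0.54]]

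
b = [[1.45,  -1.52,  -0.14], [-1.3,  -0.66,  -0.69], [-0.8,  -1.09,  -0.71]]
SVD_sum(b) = [[1.27, -0.0, 0.42], [-1.38, 0.0, -0.45], [-0.93, 0.0, -0.30]] + [[0.18, -1.52, -0.56], [0.08, -0.66, -0.24], [0.13, -1.09, -0.4]] + [[-0.00, -0.00, 0.0], [-0.00, -0.0, 0.00], [0.00, 0.00, -0.0]]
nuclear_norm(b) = 4.33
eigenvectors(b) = [[-0.91, 0.31, -0.29], [0.40, 0.64, -0.36], [0.10, 0.71, 0.89]]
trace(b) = 0.08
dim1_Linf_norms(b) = [1.52, 1.3, 1.09]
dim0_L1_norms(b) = [3.55, 3.27, 1.54]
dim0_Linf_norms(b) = [1.45, 1.52, 0.71]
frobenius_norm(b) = 3.06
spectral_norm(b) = 2.20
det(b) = 0.03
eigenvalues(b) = [2.13, -2.04, -0.01]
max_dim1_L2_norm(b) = 2.11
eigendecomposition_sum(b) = [[1.71, -0.99, 0.16], [-0.75, 0.44, -0.07], [-0.19, 0.11, -0.02]] + [[-0.26, -0.52, -0.3], [-0.55, -1.09, -0.62], [-0.61, -1.21, -0.69]] + [[-0.00, -0.0, 0.0], [-0.00, -0.00, 0.00], [0.00, 0.00, -0.0]]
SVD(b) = [[-0.61, -0.76, -0.21], [0.66, -0.33, -0.68], [0.44, -0.55, 0.71]] @ diag([2.201483086957392, 2.12599046017647, 0.0060647406531569555]) @ [[-0.95, 0.00, -0.31], [-0.11, 0.93, 0.34], [0.29, 0.36, -0.89]]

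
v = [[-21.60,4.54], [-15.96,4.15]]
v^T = [[-21.60, -15.96],[4.54, 4.15]]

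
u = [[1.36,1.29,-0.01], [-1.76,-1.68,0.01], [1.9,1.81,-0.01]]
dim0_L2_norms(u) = [2.93, 2.79, 0.02]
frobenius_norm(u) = 4.04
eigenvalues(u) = [-0.36, 0.03, 0.0]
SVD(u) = [[-0.46, -0.85, -0.25], [0.60, -0.51, 0.62], [-0.65, 0.14, 0.75]] @ diag([4.039810926265997, 0.005108085942316091, 0.0012599523269602164]) @ [[-0.72, -0.69, 0.0], [-0.63, 0.66, 0.40], [0.28, -0.29, 0.91]]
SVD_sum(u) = [[1.36, 1.29, -0.01], [-1.76, -1.68, 0.01], [1.90, 1.81, -0.01]] + [[0.00, -0.00, -0.00], [0.0, -0.0, -0.00], [-0.0, 0.0, 0.00]] + [[-0.0, 0.00, -0.0],[0.0, -0.0, 0.0],[0.0, -0.00, 0.00]]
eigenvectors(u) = [[0.46,-0.52,0.27], [-0.61,0.53,-0.28], [0.65,-0.67,0.92]]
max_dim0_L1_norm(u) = 5.02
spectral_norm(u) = 4.04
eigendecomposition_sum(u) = [[1.23, 1.21, 0.00], [-1.63, -1.59, -0.00], [1.74, 1.70, 0.00]] + [[0.13, 0.08, -0.01], [-0.13, -0.08, 0.01], [0.16, 0.11, -0.02]] + [[-0.00, 0.0, 0.00], [0.00, -0.0, -0.00], [-0.0, 0.0, 0.0]]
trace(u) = -0.33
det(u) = -0.00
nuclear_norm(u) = 4.05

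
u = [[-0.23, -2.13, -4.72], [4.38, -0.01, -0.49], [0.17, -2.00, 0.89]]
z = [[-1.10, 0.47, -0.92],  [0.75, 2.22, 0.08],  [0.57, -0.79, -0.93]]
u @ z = [[-4.03, -1.11, 4.43], [-5.10, 2.42, -3.57], [-1.18, -5.06, -1.14]]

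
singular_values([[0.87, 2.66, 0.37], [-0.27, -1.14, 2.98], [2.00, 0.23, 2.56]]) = [4.16, 3.18, 1.16]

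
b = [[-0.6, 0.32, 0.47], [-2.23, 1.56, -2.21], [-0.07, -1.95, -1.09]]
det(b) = 4.97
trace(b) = -0.13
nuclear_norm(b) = 6.42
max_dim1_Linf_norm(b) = 2.23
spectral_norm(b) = 3.52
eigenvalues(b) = [2.66, -1.12, -1.67]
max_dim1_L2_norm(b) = 3.51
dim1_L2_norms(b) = [0.83, 3.51, 2.24]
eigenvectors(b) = [[-0.02,-0.68,-0.45], [-0.89,0.04,0.27], [0.46,0.73,0.85]]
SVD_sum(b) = [[-0.17, 0.13, -0.16],[-2.24, 1.71, -2.07],[0.17, -0.13, 0.16]] + [[0.03, 0.4, 0.30], [-0.01, -0.16, -0.12], [-0.13, -1.77, -1.32]] + [[-0.46,-0.21,0.33], [0.03,0.01,-0.02], [-0.11,-0.05,0.08]]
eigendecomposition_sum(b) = [[-0.03, 0.05, -0.03], [-1.33, 1.99, -1.34], [0.69, -1.04, 0.70]] + [[-2.3, -0.50, -1.07], [0.12, 0.03, 0.06], [2.47, 0.54, 1.15]] + [[1.73, 0.78, 1.57], [-1.02, -0.46, -0.93], [-3.23, -1.45, -2.94]]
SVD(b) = [[-0.07, 0.22, 0.97], [-0.99, -0.09, -0.06], [0.08, -0.97, 0.23]] @ diag([3.519493053736962, 2.2800336126478356, 0.6196897367984464]) @ [[0.64, -0.49, 0.59], [0.06, 0.80, 0.60], [-0.76, -0.35, 0.54]]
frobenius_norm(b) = 4.24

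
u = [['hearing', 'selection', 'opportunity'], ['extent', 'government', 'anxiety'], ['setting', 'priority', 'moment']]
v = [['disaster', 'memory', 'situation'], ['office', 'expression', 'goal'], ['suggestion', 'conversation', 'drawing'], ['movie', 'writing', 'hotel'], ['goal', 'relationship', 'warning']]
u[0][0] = 'hearing'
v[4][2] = 'warning'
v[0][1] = 'memory'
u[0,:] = ['hearing', 'selection', 'opportunity']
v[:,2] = ['situation', 'goal', 'drawing', 'hotel', 'warning']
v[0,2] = 'situation'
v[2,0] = 'suggestion'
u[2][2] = 'moment'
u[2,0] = 'setting'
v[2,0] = 'suggestion'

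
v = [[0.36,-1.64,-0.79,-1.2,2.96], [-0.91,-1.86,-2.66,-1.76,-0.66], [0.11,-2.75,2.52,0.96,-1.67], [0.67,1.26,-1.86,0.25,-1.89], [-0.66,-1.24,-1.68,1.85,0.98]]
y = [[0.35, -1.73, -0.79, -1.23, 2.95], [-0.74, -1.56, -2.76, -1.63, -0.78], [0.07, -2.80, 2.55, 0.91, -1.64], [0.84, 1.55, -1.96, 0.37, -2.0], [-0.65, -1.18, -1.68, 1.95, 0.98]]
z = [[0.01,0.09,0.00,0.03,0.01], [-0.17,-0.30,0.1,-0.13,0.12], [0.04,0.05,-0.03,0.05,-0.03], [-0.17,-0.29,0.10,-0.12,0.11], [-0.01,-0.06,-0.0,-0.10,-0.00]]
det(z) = 0.00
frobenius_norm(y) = 8.13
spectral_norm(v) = 4.91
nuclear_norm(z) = 0.73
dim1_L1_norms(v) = [6.95, 7.85, 8.01, 5.93, 6.41]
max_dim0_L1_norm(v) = 9.51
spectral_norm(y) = 4.88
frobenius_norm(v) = 8.03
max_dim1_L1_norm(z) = 0.82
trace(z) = -0.44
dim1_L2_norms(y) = [3.74, 3.72, 4.23, 3.33, 3.07]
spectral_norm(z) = 0.57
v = z + y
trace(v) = 2.25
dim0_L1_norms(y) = [2.65, 8.82, 9.74, 6.09, 8.35]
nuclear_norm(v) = 16.63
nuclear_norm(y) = 16.86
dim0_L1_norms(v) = [2.71, 8.75, 9.51, 6.02, 8.16]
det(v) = -220.44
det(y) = -240.93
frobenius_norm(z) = 0.58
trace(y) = 2.69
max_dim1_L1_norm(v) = 8.01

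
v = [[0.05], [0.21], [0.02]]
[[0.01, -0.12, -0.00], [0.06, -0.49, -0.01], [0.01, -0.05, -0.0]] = v @ [[0.27, -2.32, -0.03]]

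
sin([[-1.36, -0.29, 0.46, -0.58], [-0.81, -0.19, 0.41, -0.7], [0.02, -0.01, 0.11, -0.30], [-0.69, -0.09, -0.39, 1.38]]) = [[-0.8,-0.17,0.27,-0.35],[-0.48,-0.11,0.25,-0.43],[0.01,-0.01,0.07,-0.18],[-0.42,-0.05,-0.24,0.85]]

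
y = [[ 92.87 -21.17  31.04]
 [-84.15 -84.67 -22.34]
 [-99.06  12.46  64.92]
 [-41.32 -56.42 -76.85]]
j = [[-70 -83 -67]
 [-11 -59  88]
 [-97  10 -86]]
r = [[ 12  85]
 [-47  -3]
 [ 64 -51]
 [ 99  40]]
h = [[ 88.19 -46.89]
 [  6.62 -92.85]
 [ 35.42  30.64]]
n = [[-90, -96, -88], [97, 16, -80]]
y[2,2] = 64.92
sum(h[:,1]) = -109.10000000000001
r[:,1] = [85, -3, -51, 40]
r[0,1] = 85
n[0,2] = -88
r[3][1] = 40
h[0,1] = -46.89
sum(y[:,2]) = -3.2299999999999898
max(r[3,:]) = 99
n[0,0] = -90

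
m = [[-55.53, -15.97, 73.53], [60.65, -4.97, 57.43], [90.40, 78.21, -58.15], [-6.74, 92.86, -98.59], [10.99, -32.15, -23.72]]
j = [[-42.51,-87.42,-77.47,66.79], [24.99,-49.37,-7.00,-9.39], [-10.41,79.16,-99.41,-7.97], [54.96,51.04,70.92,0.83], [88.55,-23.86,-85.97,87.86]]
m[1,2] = 57.43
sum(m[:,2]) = -49.5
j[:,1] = [-87.42, -49.37, 79.16, 51.04, -23.86]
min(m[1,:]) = -4.97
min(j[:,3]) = -9.39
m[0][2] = 73.53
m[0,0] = -55.53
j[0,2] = -77.47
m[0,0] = -55.53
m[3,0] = -6.74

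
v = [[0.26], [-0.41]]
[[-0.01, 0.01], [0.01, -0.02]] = v @ [[-0.02, 0.05]]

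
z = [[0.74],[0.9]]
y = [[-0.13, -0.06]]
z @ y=[[-0.10, -0.04], [-0.12, -0.05]]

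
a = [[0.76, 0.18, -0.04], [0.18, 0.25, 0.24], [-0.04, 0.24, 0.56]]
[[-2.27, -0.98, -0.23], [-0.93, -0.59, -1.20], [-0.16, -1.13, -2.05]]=a @ [[-2.28,-1.86,0.11], [-2.80,1.79,-2.35], [0.75,-2.91,-2.65]]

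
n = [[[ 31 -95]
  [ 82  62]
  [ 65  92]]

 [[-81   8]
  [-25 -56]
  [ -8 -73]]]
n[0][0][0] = 31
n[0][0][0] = 31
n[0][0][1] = -95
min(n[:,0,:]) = -95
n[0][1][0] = 82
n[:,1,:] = [[82, 62], [-25, -56]]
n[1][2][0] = -8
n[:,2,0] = [65, -8]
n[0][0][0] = 31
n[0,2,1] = 92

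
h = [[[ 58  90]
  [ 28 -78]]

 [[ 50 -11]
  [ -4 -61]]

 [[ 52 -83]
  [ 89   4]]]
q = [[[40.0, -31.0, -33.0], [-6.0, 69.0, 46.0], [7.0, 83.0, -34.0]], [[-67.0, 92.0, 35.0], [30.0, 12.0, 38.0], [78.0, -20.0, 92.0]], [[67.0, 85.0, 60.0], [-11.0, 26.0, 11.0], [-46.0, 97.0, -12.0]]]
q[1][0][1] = 92.0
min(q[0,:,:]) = -34.0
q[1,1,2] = 38.0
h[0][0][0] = 58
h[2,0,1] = -83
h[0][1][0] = 28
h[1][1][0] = -4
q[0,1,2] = 46.0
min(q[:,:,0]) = -67.0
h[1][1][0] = -4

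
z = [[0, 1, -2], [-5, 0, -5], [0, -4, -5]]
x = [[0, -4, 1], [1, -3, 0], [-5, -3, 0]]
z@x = [[11, 3, 0], [25, 35, -5], [21, 27, 0]]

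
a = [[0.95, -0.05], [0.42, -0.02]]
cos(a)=[[0.59, 0.02], [-0.18, 1.01]]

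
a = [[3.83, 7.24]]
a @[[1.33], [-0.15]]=[[4.01]]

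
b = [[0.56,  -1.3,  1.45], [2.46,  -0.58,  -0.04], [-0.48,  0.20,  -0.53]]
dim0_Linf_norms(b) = [2.46, 1.3, 1.45]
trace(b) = -0.55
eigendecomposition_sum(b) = [[(0.28+0.94j), -0.65-0.05j, (0.74-0.06j)], [(1.25-0.05j), (-0.26+0.78j), 0.16-0.94j], [-0.22-0.11j, (0.12-0.11j), (-0.12+0.15j)]] + [[(0.28-0.94j), -0.65+0.05j, 0.74+0.06j], [1.25+0.05j, -0.26-0.78j, 0.16+0.94j], [(-0.22+0.11j), (0.12+0.11j), (-0.12-0.15j)]] + [[-0.00+0.00j, -0.01-0.00j, (-0.04+0j)], [-0.05+0.00j, -0.05-0.00j, -0.35+0.00j], [-0.04+0.00j, -0.04-0.00j, -0.29+0.00j]]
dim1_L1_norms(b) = [3.31, 3.08, 1.21]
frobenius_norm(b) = 3.32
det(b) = -1.23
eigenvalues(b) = [(-0.1+1.87j), (-0.1-1.87j), (-0.35+0j)]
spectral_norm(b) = 2.83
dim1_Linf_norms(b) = [1.45, 2.46, 0.53]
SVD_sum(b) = [[1.25, -0.61, 0.43], [2.01, -0.99, 0.69], [-0.56, 0.27, -0.19]] + [[-0.68, -0.64, 1.06], [0.45, 0.43, -0.71], [0.12, 0.12, -0.19]] + [[-0.01,  -0.05,  -0.04], [-0.01,  -0.02,  -0.02], [-0.04,  -0.19,  -0.14]]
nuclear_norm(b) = 4.81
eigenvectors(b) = [[(0.15+0.59j), (0.15-0.59j), (0.08+0j)], [0.78+0.00j, 0.78-0.00j, (0.77+0j)], [(-0.13-0.08j), -0.13+0.08j, (0.64+0j)]]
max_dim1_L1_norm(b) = 3.31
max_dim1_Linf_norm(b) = 2.46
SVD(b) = [[-0.51, 0.82, 0.25], [-0.83, -0.55, 0.11], [0.23, -0.15, 0.96]] @ diag([2.833842825285492, 1.7181823843369701, 0.2533458816165438]) @ [[-0.86, 0.42, -0.29], [-0.48, -0.45, 0.75], [-0.18, -0.79, -0.59]]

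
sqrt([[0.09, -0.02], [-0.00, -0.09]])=[[0.30+0.00j, (-0.03+0.03j)], [(-0+0j), 0.00+0.30j]]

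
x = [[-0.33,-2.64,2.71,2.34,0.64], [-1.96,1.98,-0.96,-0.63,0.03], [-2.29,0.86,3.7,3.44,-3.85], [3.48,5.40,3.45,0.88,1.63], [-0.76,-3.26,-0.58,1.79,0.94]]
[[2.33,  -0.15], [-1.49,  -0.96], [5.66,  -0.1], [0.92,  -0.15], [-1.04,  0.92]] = x@[[0.07, 0.49], [-0.25, -0.05], [1.03, -0.5], [-0.25, 0.59], [-0.80, -0.23]]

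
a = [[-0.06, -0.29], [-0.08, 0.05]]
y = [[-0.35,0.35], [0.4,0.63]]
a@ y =[[-0.1, -0.2],[0.05, 0.0]]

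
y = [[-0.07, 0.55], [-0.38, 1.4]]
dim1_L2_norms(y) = [0.55, 1.45]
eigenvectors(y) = [[-0.96, -0.39], [-0.28, -0.92]]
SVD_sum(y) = [[-0.13, 0.53], [-0.36, 1.41]] + [[0.06, 0.02], [-0.02, -0.01]]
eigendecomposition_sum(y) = [[0.10,-0.04],[0.03,-0.01]] + [[-0.17, 0.59],  [-0.41, 1.41]]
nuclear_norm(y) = 1.62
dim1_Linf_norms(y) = [0.55, 1.4]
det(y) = 0.11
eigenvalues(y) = [0.09, 1.24]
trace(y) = 1.33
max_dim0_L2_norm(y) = 1.5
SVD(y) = [[-0.35, -0.93], [-0.93, 0.35]] @ diag([1.551347962367354, 0.07155067895316945]) @ [[0.25, -0.97], [-0.97, -0.25]]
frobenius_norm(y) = 1.55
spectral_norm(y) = 1.55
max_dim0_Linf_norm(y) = 1.4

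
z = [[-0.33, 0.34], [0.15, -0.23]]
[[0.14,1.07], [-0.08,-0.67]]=z @ [[-0.23, -0.75], [0.2, 2.41]]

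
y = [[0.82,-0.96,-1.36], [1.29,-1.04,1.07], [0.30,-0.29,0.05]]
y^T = [[0.82, 1.29, 0.3], [-0.96, -1.04, -0.29], [-1.36, 1.07, 0.05]]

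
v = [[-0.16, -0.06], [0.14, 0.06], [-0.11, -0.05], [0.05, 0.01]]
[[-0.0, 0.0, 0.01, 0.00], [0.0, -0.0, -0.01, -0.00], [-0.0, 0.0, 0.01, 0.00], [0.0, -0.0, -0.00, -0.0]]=v @ [[-0.01, -0.03, -0.02, -0.0], [0.06, -0.0, -0.13, -0.07]]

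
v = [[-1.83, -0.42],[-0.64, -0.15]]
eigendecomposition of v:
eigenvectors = [[-0.94, 0.22],[-0.33, -0.97]]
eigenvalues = [-1.98, -0.0]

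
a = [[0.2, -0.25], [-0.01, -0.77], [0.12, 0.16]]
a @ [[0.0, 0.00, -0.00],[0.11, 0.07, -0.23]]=[[-0.03, -0.02, 0.06],[-0.08, -0.05, 0.18],[0.02, 0.01, -0.04]]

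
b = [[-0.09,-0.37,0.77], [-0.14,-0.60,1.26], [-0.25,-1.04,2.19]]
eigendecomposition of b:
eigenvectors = [[(-0.29+0j), (0.09+0.65j), 0.09-0.65j], [-0.48+0.00j, (0.67+0j), 0.67-0.00j], [(-0.83+0j), 0.33+0.08j, 0.33-0.08j]]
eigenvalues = [(1.5+0j), (-0+0.01j), (-0-0.01j)]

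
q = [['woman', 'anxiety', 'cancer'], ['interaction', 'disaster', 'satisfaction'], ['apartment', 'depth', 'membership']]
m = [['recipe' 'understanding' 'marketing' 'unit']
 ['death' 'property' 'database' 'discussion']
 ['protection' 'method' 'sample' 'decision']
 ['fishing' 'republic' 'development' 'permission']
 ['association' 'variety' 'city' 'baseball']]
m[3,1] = 'republic'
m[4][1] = 'variety'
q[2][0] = 'apartment'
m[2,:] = ['protection', 'method', 'sample', 'decision']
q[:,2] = ['cancer', 'satisfaction', 'membership']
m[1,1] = 'property'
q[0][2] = 'cancer'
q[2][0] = 'apartment'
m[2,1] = 'method'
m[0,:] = ['recipe', 'understanding', 'marketing', 'unit']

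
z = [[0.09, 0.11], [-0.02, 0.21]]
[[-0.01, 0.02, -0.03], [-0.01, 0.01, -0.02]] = z@[[-0.03,0.13,-0.21],[-0.05,0.06,-0.13]]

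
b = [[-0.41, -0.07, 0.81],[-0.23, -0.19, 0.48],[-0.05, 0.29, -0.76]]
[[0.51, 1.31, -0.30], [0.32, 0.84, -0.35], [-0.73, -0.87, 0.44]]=b@[[0.52, -1.1, 0.24], [-0.08, -0.53, 1.2], [0.89, 1.02, -0.14]]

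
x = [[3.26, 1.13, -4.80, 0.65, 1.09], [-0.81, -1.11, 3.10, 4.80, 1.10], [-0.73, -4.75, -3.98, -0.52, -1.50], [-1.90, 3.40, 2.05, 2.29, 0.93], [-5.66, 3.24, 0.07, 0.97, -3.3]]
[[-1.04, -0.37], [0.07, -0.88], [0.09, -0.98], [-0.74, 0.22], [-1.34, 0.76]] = x@[[0.08, 0.06], [-0.2, 0.19], [0.21, 0.10], [-0.16, -0.15], [0.03, -0.19]]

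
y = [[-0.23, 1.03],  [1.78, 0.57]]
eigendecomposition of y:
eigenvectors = [[-0.71, -0.49], [0.7, -0.87]]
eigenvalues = [-1.24, 1.58]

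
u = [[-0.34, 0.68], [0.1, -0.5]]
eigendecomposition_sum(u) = [[-0.1,-0.18], [-0.03,-0.05]] + [[-0.24, 0.86], [0.13, -0.45]]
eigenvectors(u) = [[0.96, -0.89], [0.27, 0.46]]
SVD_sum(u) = [[-0.28, 0.7], [0.19, -0.47]] + [[-0.06, -0.02], [-0.09, -0.03]]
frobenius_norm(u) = 0.92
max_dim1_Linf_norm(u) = 0.68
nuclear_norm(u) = 1.02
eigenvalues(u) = [-0.15, -0.69]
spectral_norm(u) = 0.91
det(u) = 0.10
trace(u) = -0.84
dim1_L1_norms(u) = [1.02, 0.6]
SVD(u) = [[-0.83, 0.55], [0.55, 0.83]] @ diag([0.9085125909548816, 0.11227142145910615]) @ [[0.37, -0.93], [-0.93, -0.37]]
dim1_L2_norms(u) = [0.76, 0.51]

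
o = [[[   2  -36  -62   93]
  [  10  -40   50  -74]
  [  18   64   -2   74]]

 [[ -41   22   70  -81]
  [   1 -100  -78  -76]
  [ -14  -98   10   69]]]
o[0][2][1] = 64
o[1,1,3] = -76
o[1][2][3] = 69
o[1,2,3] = 69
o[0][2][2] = -2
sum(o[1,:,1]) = -176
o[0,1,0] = 10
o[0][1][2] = 50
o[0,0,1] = -36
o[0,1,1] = -40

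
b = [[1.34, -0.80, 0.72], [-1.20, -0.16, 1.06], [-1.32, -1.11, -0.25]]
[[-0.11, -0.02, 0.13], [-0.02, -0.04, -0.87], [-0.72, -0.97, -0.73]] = b @[[0.11, 0.19, 0.41], [0.48, 0.59, 0.24], [0.18, 0.27, -0.32]]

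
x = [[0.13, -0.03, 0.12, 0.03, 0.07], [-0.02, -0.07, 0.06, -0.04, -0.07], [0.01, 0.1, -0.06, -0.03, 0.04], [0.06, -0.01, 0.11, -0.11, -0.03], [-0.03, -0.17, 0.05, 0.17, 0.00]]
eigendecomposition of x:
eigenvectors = [[-0.94, 0.14, 0.15, 0.55, -0.21], [0.19, 0.57, 0.47, 0.24, 0.61], [0.03, -0.36, -0.2, -0.12, 0.50], [-0.18, 0.72, 0.78, 0.31, 0.42], [-0.22, -0.02, -0.32, -0.73, -0.39]]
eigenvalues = [0.15, -0.16, -0.12, 0.01, 0.0]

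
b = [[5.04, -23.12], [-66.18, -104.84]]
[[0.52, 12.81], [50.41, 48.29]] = b @ [[-0.54, 0.11], [-0.14, -0.53]]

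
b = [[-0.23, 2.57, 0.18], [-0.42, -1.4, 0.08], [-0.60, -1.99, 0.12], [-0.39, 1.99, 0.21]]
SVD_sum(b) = [[0.07, 2.57, 0.08], [-0.04, -1.41, -0.04], [-0.05, -2.0, -0.06], [0.05, 1.98, 0.06]] + [[-0.3,  0.00,  0.1], [-0.38,  0.01,  0.13], [-0.55,  0.01,  0.18], [-0.44,  0.01,  0.15]] + [[-0.00, 0.0, -0.0],[-0.0, 0.0, -0.00],[0.0, -0.00, 0.00],[0.00, -0.0, 0.00]]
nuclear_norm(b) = 4.97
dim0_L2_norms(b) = [0.86, 4.06, 0.31]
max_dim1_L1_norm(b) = 2.98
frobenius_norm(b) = 4.16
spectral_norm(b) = 4.06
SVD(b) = [[0.63, 0.35, 0.07], [-0.35, 0.45, 0.82], [-0.49, 0.64, -0.56], [0.49, 0.52, -0.07]] @ diag([4.063584534552253, 0.9005955225801534, 0.0029043512758593383]) @ [[0.03,1.00,0.03], [-0.95,0.01,0.32], [-0.31,0.04,-0.95]]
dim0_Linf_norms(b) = [0.6, 2.57, 0.21]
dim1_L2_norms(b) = [2.59, 1.46, 2.08, 2.04]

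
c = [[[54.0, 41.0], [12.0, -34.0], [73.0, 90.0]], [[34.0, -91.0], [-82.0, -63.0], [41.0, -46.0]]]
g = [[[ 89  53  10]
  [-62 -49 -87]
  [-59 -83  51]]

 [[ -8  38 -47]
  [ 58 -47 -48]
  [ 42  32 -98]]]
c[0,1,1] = -34.0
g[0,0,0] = 89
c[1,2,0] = 41.0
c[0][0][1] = 41.0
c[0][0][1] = 41.0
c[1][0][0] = 34.0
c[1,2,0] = 41.0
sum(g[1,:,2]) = -193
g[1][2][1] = 32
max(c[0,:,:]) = 90.0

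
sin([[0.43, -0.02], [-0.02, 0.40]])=[[0.42, -0.02], [-0.02, 0.39]]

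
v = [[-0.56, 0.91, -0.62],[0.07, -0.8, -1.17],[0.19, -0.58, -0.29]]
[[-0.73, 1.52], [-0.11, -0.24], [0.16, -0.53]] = v@[[0.45, 0.3], [-0.3, 1.37], [0.33, -0.71]]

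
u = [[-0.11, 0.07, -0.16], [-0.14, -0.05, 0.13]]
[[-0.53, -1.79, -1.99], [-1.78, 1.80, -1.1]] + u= [[-0.64,-1.72,-2.15], [-1.92,1.75,-0.97]]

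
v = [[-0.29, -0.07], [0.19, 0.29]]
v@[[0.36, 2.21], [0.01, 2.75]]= [[-0.11,-0.83], [0.07,1.22]]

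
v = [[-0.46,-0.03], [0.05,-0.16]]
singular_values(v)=[0.46, 0.16]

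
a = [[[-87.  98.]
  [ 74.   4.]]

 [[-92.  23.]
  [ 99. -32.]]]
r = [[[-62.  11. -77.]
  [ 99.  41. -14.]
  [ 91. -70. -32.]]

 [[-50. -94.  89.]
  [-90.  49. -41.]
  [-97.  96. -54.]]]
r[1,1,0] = -90.0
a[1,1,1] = -32.0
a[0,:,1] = [98.0, 4.0]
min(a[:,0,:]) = -92.0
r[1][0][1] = -94.0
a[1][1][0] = 99.0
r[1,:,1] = [-94.0, 49.0, 96.0]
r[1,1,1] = 49.0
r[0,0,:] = [-62.0, 11.0, -77.0]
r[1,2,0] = -97.0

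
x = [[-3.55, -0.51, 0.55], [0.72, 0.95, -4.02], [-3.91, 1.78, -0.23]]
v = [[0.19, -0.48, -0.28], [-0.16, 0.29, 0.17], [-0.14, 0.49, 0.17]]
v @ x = [[0.07, -1.05, 2.10],  [0.11, 0.66, -1.29],  [0.19, 0.84, -2.09]]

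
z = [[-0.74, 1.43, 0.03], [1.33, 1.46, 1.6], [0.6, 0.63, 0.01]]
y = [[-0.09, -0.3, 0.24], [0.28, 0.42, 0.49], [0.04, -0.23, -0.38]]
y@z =[[-0.19, -0.42, -0.48], [0.65, 1.32, 0.69], [-0.56, -0.52, -0.37]]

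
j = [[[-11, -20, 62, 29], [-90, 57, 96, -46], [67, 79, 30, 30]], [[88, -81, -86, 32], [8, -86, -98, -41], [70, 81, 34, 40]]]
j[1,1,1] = -86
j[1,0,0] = 88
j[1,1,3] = -41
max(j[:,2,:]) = 81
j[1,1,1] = -86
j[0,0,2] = 62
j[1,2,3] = 40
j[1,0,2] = -86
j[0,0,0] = -11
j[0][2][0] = 67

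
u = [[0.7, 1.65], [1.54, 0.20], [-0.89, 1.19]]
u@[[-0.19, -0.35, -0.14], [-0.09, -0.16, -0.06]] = [[-0.28, -0.51, -0.2], [-0.31, -0.57, -0.23], [0.06, 0.12, 0.05]]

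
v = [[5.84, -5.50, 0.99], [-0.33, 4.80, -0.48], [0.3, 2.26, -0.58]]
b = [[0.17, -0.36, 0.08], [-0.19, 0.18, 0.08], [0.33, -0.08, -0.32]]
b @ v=[[1.14, -2.48, 0.29], [-1.14, 2.09, -0.32], [1.86, -2.92, 0.55]]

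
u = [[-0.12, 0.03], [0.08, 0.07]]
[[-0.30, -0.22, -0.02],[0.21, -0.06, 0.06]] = u @ [[2.51, 1.24, 0.33], [0.14, -2.29, 0.54]]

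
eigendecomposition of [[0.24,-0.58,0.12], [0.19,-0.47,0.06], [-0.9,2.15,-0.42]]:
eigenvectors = [[-0.27,-0.92,-0.31], [-0.15,-0.36,-0.0], [0.95,0.15,0.95]]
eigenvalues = [-0.51, -0.0, -0.14]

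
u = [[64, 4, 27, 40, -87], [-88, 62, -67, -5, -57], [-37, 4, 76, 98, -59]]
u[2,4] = -59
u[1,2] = -67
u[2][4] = -59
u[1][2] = -67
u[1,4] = -57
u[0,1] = 4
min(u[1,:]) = -88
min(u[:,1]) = 4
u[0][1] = 4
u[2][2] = 76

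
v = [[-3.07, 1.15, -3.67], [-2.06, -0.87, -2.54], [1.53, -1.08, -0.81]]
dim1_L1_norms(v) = [7.89, 5.47, 3.42]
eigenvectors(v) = [[-0.74+0.00j, (-0.74-0j), 0.41+0.00j], [-0.42-0.37j, -0.42+0.37j, 0.89+0.00j], [(0.25+0.29j), (0.25-0.29j), 0.20+0.00j]]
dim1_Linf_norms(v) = [3.67, 2.54, 1.53]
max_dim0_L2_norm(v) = 4.54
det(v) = -13.18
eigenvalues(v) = [(-1.17+2.02j), (-1.17-2.02j), (-2.41+0j)]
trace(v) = -4.75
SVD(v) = [[-0.84, 0.19, 0.52], [-0.54, -0.43, -0.72], [0.09, -0.88, 0.46]] @ diag([5.8335986398819895, 2.172394091627918, 1.0400148169267147]) @ [[0.65,-0.10,0.75], [-0.48,0.71,0.51], [0.58,0.7,-0.42]]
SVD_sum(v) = [[-3.19, 0.49, -3.66], [-2.07, 0.32, -2.37], [0.33, -0.05, 0.38]] + [[-0.2, 0.29, 0.21], [0.45, -0.66, -0.48], [0.92, -1.36, -0.99]] + [[0.31, 0.37, -0.22], [-0.44, -0.52, 0.31], [0.28, 0.33, -0.20]]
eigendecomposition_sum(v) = [[-1.59+0.49j, 1.03+0.09j, -1.25-1.38j], [-1.16-0.53j, (0.54+0.57j), -0.01-1.42j], [0.74+0.46j, (-0.32-0.43j), (-0.12+0.96j)]] + [[-1.59-0.49j, (1.03-0.09j), -1.25+1.38j], [-1.16+0.53j, (0.54-0.57j), -0.01+1.42j], [0.74-0.46j, (-0.32+0.43j), (-0.12-0.96j)]] + [[(0.12-0j), (-0.91+0j), (-1.17-0j)],[0.25-0.00j, (-1.95+0j), -2.52-0.00j],[0.06-0.00j, -0.45+0.00j, -0.58-0.00j]]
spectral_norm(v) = 5.83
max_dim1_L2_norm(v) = 4.92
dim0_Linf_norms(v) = [3.07, 1.15, 3.67]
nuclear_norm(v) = 9.05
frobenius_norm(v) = 6.31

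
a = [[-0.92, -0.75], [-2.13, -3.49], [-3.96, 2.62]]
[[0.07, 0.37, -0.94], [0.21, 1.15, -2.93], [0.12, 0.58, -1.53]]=a @[[-0.05,-0.26,0.67], [-0.03,-0.17,0.43]]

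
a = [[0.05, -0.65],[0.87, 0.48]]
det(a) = 0.59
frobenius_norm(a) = 1.19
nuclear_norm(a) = 1.61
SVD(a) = [[0.37,-0.93], [-0.93,-0.37]] @ diag([1.0463814603259178, 0.563370073296585]) @ [[-0.75, -0.66], [-0.66, 0.75]]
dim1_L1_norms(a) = [0.7, 1.35]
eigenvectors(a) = [[(0.19-0.63j), (0.19+0.63j)],[(-0.76+0j), -0.76-0.00j]]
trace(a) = 0.53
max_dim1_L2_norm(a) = 0.99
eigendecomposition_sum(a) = [[(0.02+0.4j),(-0.32+0.12j)], [(0.44-0.16j),0.24+0.32j]] + [[0.02-0.40j, -0.32-0.12j], [(0.44+0.16j), (0.24-0.32j)]]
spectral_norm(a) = 1.05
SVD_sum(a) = [[-0.29, -0.26], [0.73, 0.64]] + [[0.34, -0.39], [0.14, -0.16]]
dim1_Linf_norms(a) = [0.65, 0.87]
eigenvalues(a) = [(0.26+0.72j), (0.26-0.72j)]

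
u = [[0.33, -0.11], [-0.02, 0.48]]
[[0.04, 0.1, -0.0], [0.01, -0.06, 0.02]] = u@ [[0.13,0.27,0.01], [0.03,-0.12,0.05]]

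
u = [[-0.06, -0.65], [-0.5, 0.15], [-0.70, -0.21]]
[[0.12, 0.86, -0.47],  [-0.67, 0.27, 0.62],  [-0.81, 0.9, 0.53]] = u@[[1.25, -0.91, -1.00], [-0.3, -1.24, 0.82]]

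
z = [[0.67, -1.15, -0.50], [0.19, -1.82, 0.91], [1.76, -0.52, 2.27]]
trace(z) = 1.12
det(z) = -5.35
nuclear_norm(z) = 5.98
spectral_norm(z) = 3.25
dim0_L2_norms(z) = [1.89, 2.21, 2.5]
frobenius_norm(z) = 3.84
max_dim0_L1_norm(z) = 3.68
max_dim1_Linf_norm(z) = 2.27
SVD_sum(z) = [[0.28, -0.25, 0.38], [0.84, -0.75, 1.14], [1.46, -1.31, 1.97]] + [[-0.19, -0.98, -0.5],  [-0.2, -1.00, -0.52],  [0.15, 0.77, 0.40]] + [[0.58, 0.08, -0.38], [-0.45, -0.06, 0.29], [0.15, 0.02, -0.10]]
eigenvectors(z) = [[0.32-0.42j,  0.32+0.42j,  (-0.41+0j)], [(-0.2+0.03j),  -0.20-0.03j,  (-0.91+0j)], [(-0.82+0j),  -0.82-0.00j,  0.06+0.00j]]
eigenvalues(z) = [(1.46+0.92j), (1.46-0.92j), (-1.8+0j)]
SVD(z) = [[-0.17, 0.61, 0.77],[-0.49, 0.63, -0.60],[-0.85, -0.48, 0.20]] @ diag([3.2519234131644423, 1.8253316260600785, 0.9011429241900532]) @ [[-0.53, 0.47, -0.71], [-0.17, -0.87, -0.45], [0.83, 0.11, -0.54]]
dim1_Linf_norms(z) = [1.15, 1.82, 2.27]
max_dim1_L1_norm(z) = 4.55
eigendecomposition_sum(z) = [[0.36+0.98j, -0.19-0.40j, (-0.33+0.68j)], [0.16-0.37j, (-0.05+0.16j), (0.27-0.1j)], [(0.88-1.37j), -0.32+0.61j, 1.15-0.22j]] + [[0.36-0.98j,-0.19+0.40j,-0.33-0.68j], [0.16+0.37j,-0.05-0.16j,0.27+0.10j], [0.88+1.37j,-0.32-0.61j,1.15+0.22j]] + [[-0.06-0.00j, (-0.77+0j), 0.17-0.00j], [-0.13-0.00j, (-1.71+0j), (0.37-0j)], [0.01+0.00j, 0.12-0.00j, (-0.02+0j)]]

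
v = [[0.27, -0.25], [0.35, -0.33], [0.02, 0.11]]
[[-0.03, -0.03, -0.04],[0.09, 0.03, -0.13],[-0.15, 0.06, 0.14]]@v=[[-0.02, 0.01], [0.03, -0.05], [-0.02, 0.03]]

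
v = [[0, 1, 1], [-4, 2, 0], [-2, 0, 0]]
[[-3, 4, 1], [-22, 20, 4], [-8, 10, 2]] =v @ [[4, -5, -1], [-3, 0, 0], [0, 4, 1]]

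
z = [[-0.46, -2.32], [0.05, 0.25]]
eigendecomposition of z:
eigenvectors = [[-0.99, 0.98], [0.11, -0.19]]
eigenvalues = [-0.21, -0.0]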